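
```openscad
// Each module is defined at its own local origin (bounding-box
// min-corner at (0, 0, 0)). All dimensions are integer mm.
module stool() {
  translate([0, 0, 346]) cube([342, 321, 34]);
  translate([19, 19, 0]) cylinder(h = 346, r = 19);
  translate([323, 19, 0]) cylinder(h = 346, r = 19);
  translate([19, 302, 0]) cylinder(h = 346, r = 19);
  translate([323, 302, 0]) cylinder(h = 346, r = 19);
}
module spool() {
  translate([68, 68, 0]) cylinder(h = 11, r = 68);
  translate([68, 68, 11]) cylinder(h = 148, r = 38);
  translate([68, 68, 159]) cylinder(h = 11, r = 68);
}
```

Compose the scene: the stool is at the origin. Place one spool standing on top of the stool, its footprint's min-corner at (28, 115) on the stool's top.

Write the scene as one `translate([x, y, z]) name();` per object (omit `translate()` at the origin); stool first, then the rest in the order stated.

stool();
translate([28, 115, 380]) spool();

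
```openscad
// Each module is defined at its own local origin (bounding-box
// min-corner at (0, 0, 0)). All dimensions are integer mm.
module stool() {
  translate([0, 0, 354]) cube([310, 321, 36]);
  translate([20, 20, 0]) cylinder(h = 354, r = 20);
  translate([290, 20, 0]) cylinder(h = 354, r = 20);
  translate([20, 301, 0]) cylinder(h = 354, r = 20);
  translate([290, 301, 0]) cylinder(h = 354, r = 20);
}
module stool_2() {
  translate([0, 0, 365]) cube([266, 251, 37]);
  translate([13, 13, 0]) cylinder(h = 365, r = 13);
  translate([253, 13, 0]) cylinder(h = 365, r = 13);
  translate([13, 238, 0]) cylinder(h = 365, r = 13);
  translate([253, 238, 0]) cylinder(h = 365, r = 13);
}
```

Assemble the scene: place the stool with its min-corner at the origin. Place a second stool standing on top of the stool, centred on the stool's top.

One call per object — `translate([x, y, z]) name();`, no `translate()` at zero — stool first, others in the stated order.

stool();
translate([22, 35, 390]) stool_2();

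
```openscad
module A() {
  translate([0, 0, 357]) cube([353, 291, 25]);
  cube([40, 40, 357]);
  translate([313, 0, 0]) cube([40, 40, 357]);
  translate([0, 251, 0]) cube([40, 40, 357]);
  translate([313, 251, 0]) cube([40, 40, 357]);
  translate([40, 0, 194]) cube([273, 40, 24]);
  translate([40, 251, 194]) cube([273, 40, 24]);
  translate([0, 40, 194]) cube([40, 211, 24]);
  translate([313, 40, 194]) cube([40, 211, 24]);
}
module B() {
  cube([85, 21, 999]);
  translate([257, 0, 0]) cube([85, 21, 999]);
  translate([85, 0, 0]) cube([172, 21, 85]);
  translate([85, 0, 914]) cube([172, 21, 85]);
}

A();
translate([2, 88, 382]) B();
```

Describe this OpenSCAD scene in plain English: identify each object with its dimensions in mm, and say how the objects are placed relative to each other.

A is a four-legged stool. The seat is a 353×291×25 mm slab whose top surface is at z = 382 mm; four square legs, each 40×40 mm in cross-section, run from the floor (z = 0) to the underside of the seat, each flush with a corner of the seat. Four stretchers, 40 mm wide and 24 mm tall, connect adjacent legs with their undersides at z = 194 mm, each running between the inner faces of the legs it joins and aligned with the legs' outer faces on the other axis.

B is a rectangular picture frame lying in the x–z plane (depth along y). The opening is 172 mm wide (x) by 829 mm tall (z), surrounded by a border 85 mm wide on all four sides. The frame is 21 mm deep and is made of two full-height vertical stiles with two horizontal rails fitted between them.

The picture frame is on top of the stool.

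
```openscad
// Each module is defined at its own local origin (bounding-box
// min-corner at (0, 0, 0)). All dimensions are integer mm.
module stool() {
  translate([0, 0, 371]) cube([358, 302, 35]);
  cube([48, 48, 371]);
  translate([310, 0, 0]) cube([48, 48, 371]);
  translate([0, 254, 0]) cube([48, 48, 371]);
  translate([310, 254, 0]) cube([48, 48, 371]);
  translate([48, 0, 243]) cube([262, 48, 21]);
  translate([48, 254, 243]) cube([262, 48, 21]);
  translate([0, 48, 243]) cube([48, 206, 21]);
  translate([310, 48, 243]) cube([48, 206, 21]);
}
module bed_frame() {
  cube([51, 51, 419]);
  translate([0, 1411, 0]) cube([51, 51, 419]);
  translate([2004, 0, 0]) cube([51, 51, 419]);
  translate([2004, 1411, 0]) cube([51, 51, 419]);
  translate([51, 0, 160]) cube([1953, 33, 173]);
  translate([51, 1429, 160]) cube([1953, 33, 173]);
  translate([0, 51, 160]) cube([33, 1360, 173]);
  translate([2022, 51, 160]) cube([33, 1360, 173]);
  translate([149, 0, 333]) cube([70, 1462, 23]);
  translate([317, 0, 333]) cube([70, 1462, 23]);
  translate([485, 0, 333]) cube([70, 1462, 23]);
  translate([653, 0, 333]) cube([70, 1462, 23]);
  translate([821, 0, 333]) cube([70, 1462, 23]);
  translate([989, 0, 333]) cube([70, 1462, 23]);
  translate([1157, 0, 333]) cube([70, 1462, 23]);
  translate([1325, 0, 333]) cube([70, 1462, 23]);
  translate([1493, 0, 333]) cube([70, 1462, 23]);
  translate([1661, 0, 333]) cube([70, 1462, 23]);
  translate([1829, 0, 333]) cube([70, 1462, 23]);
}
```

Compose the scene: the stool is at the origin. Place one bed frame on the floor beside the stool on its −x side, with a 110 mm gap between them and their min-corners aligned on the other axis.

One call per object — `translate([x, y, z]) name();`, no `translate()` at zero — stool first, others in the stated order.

stool();
translate([-2165, 0, 0]) bed_frame();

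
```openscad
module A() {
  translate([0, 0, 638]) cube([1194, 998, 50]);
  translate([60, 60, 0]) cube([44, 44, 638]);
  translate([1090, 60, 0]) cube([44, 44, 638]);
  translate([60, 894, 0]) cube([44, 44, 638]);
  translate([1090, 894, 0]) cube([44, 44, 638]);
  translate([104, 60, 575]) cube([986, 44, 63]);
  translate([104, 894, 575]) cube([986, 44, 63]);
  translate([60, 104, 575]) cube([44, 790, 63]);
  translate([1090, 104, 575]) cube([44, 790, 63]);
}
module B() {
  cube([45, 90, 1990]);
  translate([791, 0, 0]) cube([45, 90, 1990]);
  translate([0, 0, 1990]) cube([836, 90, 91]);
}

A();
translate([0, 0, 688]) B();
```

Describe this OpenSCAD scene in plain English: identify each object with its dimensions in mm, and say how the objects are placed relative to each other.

A is a table: top 1194 mm (x) × 998 mm (y), 50 mm thick, upper face at z = 688 mm, on four 44×44 mm square legs, each inset 60 mm from the nearest pair of top edges, running from z = 0 to the bottom of the top. Four apron rails, 44 mm thick and 63 mm tall, run between adjacent legs with their top edges flush with the underside of the top and their outer faces flush with the legs' outer faces.

B is a rectangular door frame: two vertical jambs of 45×90 mm section, 1990 mm tall, with a clear opening 746 mm wide between their inner faces. A header 91 mm tall and 90 mm deep lies on top of the jambs and spans the full outside width.

The door frame is on top of the table.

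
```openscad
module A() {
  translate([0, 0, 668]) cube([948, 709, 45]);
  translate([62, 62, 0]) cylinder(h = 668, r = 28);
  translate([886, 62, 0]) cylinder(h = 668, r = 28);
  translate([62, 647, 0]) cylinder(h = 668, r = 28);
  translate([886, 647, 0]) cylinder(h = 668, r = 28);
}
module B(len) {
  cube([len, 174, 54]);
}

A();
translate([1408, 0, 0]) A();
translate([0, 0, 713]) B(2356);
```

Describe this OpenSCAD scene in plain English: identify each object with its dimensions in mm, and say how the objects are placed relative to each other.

A is a table: top 948 mm (x) × 709 mm (y), 45 mm thick, upper face at z = 713 mm, on four round legs of 56 mm diameter, each leg's bounding box inset 34 mm from the nearest pair of top edges, running from z = 0 to the bottom of the top.

B is a rectangular beam 2356 mm long (x), 174 mm deep (y), 54 mm thick (z).

The beam spans the tops of two tables placed 460 mm apart, resting at z = 713 mm.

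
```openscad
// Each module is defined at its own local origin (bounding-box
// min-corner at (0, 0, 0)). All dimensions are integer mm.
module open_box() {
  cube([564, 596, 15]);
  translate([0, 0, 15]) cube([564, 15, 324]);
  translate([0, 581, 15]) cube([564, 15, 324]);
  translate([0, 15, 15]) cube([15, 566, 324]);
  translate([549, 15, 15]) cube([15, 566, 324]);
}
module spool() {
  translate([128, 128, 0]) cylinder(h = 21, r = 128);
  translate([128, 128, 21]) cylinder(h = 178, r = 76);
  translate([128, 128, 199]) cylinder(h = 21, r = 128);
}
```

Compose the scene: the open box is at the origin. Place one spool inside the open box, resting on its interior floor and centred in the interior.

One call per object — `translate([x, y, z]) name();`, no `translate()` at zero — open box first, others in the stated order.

open_box();
translate([154, 170, 15]) spool();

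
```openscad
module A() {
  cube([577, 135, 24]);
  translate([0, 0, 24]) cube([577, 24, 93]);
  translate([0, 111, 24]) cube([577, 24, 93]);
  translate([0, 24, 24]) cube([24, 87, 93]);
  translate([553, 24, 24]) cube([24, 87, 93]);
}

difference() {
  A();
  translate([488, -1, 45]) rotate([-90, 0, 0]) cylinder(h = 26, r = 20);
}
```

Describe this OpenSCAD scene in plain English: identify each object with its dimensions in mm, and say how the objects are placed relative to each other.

A is an open-topped rectangular box: outside dimensions 577×135×117 mm, with a uniform wall and base thickness of 24 mm. The base is a full 577×135 slab on the floor; four walls sit on top of the base. The front and back walls (the −y and +y sides) span the full width; the two side walls fit between them.

The open box has a circular hole of radius 20 mm through its front wall, centred at (x = 488, z = 45).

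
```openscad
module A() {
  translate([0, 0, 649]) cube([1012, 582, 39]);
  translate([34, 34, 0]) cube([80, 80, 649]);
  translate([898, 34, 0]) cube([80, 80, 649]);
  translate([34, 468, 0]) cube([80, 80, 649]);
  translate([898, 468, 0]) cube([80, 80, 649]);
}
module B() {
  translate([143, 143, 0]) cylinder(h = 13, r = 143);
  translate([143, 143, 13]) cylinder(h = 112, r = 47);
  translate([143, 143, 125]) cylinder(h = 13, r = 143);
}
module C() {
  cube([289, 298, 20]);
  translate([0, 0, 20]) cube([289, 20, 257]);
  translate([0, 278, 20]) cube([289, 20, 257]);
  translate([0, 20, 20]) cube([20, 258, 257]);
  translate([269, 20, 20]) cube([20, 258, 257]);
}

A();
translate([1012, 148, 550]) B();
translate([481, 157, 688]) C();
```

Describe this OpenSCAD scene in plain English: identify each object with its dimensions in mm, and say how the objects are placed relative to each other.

A is a table: top 1012 mm (x) × 582 mm (y), 39 mm thick, upper face at z = 688 mm, on four 80×80 mm square legs, each inset 34 mm from the nearest pair of top edges, running from z = 0 to the bottom of the top.

B is a spool: two coaxial disc flanges of radius 143 mm and thickness 13 mm, joined by a core cylinder of radius 47 mm and height 112 mm. The lower flange rests on z = 0 and the three cylinders share a vertical axis.

C is an open-topped rectangular box: outside dimensions 289×298×277 mm, with a uniform wall and base thickness of 20 mm. The base is a full 289×298 slab on the floor; four walls sit on top of the base. The front and back walls (the −y and +y sides) span the full width; the two side walls fit between them.

The spool is beside the table with their tops flush at z = 688. The open box is on top of the table.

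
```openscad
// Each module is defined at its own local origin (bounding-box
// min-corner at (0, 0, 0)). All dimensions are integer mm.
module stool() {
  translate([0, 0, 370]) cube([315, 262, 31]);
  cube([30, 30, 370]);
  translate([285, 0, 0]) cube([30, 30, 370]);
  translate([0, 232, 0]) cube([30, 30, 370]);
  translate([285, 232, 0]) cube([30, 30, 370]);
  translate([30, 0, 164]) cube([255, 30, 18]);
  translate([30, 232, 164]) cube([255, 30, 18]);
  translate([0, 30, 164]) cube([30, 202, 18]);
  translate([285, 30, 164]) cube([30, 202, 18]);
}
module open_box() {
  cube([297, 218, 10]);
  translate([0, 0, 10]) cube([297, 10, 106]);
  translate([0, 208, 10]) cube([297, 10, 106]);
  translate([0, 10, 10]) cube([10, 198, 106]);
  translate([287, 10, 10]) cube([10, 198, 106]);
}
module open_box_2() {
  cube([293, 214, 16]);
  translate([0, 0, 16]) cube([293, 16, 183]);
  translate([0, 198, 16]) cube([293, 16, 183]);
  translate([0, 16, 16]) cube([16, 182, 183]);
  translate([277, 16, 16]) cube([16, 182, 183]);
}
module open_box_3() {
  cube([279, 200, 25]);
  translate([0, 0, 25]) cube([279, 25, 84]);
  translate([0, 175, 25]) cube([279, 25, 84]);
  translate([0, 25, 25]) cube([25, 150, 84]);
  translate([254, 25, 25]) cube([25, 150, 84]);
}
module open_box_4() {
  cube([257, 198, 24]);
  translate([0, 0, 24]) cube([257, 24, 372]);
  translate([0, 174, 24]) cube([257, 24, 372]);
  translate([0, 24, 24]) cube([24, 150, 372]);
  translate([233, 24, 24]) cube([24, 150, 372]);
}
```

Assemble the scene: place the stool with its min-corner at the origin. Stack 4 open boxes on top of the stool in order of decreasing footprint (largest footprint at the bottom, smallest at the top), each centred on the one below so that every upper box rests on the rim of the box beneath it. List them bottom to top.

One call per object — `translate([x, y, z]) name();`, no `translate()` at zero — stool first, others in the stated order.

stool();
translate([9, 22, 401]) open_box();
translate([11, 24, 517]) open_box_2();
translate([18, 31, 716]) open_box_3();
translate([29, 32, 825]) open_box_4();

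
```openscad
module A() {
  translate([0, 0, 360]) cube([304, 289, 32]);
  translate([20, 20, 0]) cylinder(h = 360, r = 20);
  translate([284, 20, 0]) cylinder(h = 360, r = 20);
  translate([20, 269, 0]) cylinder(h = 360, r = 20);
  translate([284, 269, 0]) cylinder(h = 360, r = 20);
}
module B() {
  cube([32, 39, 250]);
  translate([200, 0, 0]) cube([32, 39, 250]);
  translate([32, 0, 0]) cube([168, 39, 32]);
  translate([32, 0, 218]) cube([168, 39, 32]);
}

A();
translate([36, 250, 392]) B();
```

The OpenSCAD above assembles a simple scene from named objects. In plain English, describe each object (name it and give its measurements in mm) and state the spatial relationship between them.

A is a four-legged stool. The seat is 304×289 mm, 32 mm thick, top at z = 392 mm. It stands on four round legs, each 40 mm in diameter, from z = 0 to the seat underside, each leg's axis is inset half a diameter from the nearest pair of seat edges (so the leg's bounding box is flush with the corner).

B is a rectangular picture frame lying in the x–z plane (depth along y). The opening is 168 mm wide (x) by 186 mm tall (z), surrounded by a border 32 mm wide on all four sides. The frame is 39 mm deep and is made of two full-height vertical stiles with two horizontal rails fitted between them.

The picture frame is on top of the stool.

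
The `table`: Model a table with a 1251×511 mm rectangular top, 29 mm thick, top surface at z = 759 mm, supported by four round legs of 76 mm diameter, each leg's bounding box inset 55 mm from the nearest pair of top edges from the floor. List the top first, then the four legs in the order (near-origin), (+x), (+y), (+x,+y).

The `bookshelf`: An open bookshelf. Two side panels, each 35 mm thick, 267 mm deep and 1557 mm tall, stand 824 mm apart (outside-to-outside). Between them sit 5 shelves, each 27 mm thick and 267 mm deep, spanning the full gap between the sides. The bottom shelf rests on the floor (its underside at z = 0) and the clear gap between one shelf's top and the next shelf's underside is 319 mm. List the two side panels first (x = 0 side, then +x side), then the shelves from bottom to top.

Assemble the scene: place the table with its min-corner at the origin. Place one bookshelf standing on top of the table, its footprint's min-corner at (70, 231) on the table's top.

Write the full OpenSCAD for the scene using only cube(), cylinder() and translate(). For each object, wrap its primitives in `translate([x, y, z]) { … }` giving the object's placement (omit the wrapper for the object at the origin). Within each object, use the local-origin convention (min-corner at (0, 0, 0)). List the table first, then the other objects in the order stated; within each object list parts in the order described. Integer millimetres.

translate([0, 0, 730]) cube([1251, 511, 29]);
translate([93, 93, 0]) cylinder(h = 730, r = 38);
translate([1158, 93, 0]) cylinder(h = 730, r = 38);
translate([93, 418, 0]) cylinder(h = 730, r = 38);
translate([1158, 418, 0]) cylinder(h = 730, r = 38);
translate([70, 231, 759]) {
  cube([35, 267, 1557]);
  translate([789, 0, 0]) cube([35, 267, 1557]);
  translate([35, 0, 0]) cube([754, 267, 27]);
  translate([35, 0, 346]) cube([754, 267, 27]);
  translate([35, 0, 692]) cube([754, 267, 27]);
  translate([35, 0, 1038]) cube([754, 267, 27]);
  translate([35, 0, 1384]) cube([754, 267, 27]);
}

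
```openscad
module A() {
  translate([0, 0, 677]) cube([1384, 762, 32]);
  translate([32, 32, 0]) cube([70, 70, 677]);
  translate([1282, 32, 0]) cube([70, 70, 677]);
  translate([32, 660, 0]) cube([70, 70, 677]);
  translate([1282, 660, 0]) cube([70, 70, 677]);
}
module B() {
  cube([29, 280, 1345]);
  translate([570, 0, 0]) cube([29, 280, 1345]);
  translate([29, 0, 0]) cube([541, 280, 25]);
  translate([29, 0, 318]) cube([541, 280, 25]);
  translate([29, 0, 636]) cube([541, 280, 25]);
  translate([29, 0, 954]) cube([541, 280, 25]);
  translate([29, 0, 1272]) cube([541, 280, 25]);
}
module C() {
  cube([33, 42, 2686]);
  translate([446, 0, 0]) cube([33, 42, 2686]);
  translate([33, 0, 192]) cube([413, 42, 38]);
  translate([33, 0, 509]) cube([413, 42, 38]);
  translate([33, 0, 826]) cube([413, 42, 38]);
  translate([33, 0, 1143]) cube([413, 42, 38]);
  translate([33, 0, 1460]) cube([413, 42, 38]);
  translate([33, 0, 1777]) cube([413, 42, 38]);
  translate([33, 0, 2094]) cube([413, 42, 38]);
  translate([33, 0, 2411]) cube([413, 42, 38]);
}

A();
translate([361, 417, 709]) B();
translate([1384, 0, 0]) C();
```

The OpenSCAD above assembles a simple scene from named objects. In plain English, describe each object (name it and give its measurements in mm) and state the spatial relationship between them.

A is a rectangular dining table. The top is 1384×762×32 mm with its upper surface at z = 709 mm. It stands on four 70×70 mm square legs, each inset 32 mm from the nearest pair of top edges, running from the floor to the underside of the top.

B is an open bookshelf. Two side panels, each 29 mm thick, 280 mm deep and 1345 mm tall, stand 599 mm apart (outside-to-outside). Between them sit 5 shelves, each 25 mm thick and 280 mm deep, spanning the full gap between the sides. The bottom shelf rests on the floor (its underside at z = 0) and the clear gap between one shelf's top and the next shelf's underside is 293 mm.

C is a straight ladder. Two 33×42 mm vertical rails, 2686 mm tall, stand 479 mm apart (outside-to-outside) with their front faces coplanar on the −y side. 8 rungs, each 42 mm deep and 38 mm tall, span between the inner faces of the rails, front faces flush with the rails. The lowest rung's underside is at z = 192 mm and rungs are spaced 317 mm apart (underside to underside).

The bookshelf is on top of the table. The ladder is against the table's +x side, with their −y faces flush.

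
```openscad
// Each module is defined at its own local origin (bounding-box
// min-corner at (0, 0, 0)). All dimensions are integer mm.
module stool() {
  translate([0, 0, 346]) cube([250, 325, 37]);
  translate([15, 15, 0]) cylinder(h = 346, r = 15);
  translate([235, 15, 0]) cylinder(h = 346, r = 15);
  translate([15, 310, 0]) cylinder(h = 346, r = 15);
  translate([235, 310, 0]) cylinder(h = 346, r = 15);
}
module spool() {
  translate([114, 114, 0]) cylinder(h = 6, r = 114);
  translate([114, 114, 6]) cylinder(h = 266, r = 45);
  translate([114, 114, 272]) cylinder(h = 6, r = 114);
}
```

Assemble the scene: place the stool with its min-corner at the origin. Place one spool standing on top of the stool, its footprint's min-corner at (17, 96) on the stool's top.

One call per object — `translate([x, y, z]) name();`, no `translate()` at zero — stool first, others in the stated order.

stool();
translate([17, 96, 383]) spool();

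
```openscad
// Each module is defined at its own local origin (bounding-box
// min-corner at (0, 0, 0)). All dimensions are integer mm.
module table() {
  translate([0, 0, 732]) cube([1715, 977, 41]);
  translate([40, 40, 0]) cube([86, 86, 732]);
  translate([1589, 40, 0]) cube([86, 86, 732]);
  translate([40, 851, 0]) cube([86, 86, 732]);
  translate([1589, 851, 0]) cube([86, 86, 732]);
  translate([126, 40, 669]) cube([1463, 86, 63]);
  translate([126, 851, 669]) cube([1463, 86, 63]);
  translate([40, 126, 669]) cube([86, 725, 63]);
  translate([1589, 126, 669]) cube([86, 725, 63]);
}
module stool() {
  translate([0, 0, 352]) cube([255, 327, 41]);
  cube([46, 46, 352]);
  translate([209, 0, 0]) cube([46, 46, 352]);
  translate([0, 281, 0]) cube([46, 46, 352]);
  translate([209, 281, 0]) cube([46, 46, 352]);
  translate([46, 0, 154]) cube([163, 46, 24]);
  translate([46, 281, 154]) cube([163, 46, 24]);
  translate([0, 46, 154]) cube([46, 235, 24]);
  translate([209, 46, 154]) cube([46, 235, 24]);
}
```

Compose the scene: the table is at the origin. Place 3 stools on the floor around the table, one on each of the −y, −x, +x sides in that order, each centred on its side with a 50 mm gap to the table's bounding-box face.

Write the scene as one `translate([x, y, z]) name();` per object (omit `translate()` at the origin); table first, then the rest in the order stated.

table();
translate([730, -377, 0]) stool();
translate([-305, 325, 0]) stool();
translate([1765, 325, 0]) stool();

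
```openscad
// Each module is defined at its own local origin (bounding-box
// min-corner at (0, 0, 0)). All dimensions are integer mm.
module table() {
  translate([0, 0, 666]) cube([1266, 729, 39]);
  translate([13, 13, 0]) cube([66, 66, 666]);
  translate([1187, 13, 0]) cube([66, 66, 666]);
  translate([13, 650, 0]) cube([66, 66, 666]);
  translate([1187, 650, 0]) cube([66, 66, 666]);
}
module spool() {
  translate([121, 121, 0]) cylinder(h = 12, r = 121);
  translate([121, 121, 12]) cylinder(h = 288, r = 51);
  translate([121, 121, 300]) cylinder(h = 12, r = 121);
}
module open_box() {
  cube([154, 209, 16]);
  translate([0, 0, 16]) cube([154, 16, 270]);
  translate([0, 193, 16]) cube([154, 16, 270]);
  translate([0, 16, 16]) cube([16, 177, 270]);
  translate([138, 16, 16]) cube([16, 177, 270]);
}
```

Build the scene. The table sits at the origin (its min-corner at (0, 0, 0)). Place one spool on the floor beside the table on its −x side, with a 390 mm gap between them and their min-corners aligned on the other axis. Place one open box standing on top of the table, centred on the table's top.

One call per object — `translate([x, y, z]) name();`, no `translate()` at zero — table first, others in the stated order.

table();
translate([-632, 0, 0]) spool();
translate([556, 260, 705]) open_box();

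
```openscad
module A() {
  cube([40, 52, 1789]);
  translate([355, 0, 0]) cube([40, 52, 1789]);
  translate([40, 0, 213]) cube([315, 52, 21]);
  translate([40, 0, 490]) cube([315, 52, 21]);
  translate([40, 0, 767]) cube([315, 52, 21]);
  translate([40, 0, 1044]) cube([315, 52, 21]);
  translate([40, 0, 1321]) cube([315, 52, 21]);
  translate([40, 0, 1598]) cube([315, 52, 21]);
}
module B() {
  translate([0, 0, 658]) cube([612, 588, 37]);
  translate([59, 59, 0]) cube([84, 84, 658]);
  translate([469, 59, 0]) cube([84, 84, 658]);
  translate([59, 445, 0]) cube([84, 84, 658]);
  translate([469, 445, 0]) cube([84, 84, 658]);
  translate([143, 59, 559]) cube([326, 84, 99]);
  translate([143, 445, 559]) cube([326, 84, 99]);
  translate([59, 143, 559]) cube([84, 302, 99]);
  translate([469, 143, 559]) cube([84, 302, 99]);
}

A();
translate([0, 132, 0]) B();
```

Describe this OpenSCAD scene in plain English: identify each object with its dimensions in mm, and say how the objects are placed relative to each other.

A is a wooden ladder with two side rails of 40×52 mm section and 1789 mm height, set 395 mm apart overall. Between them run 6 rectangular rungs (52 mm deep, 21 mm thick), front faces flush with the rails' −y face. The bottom of the first rung is 213 mm above the floor and each subsequent rung is 277 mm higher than the one below.

B is a rectangular dining table. The top is 612×588×37 mm with its upper surface at z = 695 mm. It stands on four 84×84 mm square legs, each inset 59 mm from the nearest pair of top edges, running from the floor to the underside of the top. Four apron rails, 84 mm thick and 99 mm tall, run between adjacent legs with their top edges flush with the underside of the top and their outer faces flush with the legs' outer faces.

The table is on the floor beside the ladder on its +y side.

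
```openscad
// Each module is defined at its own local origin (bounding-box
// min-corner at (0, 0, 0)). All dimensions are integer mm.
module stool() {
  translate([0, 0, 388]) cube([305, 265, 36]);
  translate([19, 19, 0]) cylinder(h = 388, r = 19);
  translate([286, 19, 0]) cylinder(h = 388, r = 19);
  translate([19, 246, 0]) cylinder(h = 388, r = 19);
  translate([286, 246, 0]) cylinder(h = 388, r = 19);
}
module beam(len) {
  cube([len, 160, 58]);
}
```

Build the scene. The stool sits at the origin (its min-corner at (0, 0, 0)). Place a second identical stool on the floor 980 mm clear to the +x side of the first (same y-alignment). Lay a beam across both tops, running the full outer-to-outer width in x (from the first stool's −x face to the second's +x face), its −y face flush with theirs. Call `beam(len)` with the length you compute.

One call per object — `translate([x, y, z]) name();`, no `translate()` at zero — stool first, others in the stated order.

stool();
translate([1285, 0, 0]) stool();
translate([0, 0, 424]) beam(1590);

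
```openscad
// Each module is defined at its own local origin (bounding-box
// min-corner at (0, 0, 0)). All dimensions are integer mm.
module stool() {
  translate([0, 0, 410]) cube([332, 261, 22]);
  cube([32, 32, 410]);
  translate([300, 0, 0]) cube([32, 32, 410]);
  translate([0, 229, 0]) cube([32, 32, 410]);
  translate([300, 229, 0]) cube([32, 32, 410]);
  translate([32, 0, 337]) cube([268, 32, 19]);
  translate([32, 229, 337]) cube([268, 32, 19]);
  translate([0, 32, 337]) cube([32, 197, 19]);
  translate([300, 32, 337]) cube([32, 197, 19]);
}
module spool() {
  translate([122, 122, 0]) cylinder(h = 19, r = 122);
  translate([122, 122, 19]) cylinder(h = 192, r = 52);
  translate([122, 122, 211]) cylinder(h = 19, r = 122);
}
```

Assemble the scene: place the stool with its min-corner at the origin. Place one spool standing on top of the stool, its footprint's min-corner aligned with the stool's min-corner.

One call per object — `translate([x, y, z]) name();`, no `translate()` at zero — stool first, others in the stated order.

stool();
translate([0, 0, 432]) spool();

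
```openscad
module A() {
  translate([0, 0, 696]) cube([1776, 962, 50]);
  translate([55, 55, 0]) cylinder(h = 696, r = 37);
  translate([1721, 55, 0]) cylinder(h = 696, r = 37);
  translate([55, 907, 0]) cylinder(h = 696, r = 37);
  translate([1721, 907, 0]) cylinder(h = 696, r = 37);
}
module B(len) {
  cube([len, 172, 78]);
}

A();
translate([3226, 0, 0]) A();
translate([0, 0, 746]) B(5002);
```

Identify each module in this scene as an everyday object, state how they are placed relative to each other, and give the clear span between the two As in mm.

A is a table. B is a beam. A beam spans the tops of two tables. The clear span between the two tables is 1450 mm.

Second table starts at x = 3226; first ends at x = 1776; clear span = 3226 − 1776 = 1450 mm.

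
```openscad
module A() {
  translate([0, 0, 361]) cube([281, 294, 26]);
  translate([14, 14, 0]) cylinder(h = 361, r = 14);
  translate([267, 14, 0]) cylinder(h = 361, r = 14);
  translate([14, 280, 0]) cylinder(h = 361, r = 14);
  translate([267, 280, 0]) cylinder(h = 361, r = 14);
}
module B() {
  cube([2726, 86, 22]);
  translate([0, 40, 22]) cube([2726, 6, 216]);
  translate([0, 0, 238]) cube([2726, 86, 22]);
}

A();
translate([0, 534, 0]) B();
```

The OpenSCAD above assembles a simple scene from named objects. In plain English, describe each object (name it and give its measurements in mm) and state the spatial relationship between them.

A is a four-legged stool. The seat is a 281×294×26 mm slab whose top surface is at z = 387 mm; four round legs, each 28 mm in diameter, run from the floor (z = 0) to the underside of the seat, each leg's axis is inset half a diameter from the nearest pair of seat edges (so the leg's bounding box is flush with the corner).

B is an I-beam lying along x, 2726 mm long. Overall section height 260 mm. Two flanges 86 mm wide (y) and 22 mm thick, one on the floor and one at the top; a web 6 mm thick runs between them, centred on the flange width.

The I-beam is on the floor beside the stool on its +y side.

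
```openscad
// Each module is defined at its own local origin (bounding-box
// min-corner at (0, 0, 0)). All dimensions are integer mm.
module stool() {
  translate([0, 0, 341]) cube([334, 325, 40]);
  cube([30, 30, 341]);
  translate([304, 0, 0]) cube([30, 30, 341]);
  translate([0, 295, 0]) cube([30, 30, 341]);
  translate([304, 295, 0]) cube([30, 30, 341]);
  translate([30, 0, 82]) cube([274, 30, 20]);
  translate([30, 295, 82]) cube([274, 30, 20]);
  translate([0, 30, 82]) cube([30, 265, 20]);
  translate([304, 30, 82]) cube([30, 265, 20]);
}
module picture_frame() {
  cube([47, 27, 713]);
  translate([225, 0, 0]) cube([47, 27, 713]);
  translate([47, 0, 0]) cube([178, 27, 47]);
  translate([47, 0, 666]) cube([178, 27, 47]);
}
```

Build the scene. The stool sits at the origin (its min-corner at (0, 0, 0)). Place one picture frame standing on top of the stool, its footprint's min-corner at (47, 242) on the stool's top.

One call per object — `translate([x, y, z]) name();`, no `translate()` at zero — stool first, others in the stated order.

stool();
translate([47, 242, 381]) picture_frame();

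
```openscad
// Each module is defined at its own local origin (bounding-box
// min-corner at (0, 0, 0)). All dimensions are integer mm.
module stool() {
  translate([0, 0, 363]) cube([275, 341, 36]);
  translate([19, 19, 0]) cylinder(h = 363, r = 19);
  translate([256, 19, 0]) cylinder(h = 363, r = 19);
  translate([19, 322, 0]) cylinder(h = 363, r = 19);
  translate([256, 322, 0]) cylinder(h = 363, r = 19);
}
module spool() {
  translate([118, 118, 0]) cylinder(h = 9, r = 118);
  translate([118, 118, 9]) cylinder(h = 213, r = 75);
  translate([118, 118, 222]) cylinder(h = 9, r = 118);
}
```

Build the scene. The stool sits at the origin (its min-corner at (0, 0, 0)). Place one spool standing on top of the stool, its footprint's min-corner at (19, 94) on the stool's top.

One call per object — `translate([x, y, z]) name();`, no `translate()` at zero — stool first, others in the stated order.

stool();
translate([19, 94, 399]) spool();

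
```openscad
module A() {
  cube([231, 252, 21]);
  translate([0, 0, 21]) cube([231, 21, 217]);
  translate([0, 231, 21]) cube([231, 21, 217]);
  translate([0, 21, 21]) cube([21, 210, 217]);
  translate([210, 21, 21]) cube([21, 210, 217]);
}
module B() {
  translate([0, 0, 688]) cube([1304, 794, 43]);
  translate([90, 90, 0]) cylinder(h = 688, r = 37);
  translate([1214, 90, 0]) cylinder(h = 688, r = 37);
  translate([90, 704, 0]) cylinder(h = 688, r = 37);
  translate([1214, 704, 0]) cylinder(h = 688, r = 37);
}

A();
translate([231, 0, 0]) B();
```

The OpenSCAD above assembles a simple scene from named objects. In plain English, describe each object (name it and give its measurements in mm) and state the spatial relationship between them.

A is an open storage box with external size 231×252×238 mm and wall thickness 21 mm (the base is also 21 mm thick). The base covers the whole footprint; the four walls stand on the base, with the y-facing walls full-width and the x-facing walls fitting between their inner faces.

B is a rectangular dining table. The top is 1304×794×43 mm with its upper surface at z = 731 mm. It stands on four round legs of 74 mm diameter, each leg's bounding box inset 53 mm from the nearest pair of top edges, running from the floor to the underside of the top.

The table is against the open box's +x side, with their −y faces flush.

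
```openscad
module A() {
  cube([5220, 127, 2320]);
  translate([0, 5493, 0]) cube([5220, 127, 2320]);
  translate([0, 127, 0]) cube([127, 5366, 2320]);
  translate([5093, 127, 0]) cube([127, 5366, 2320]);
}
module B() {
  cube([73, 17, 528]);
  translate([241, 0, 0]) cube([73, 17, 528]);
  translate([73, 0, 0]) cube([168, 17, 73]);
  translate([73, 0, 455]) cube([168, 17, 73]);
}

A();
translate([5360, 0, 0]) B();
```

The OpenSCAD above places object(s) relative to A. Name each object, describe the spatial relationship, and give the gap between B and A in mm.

A is a house frame. B is a picture frame. The picture frame is on the floor beside the house frame on its +x side. The gap between the picture frame and the house frame is 140 mm.

The picture frame's nearest face is 140 mm from the house frame's +x face.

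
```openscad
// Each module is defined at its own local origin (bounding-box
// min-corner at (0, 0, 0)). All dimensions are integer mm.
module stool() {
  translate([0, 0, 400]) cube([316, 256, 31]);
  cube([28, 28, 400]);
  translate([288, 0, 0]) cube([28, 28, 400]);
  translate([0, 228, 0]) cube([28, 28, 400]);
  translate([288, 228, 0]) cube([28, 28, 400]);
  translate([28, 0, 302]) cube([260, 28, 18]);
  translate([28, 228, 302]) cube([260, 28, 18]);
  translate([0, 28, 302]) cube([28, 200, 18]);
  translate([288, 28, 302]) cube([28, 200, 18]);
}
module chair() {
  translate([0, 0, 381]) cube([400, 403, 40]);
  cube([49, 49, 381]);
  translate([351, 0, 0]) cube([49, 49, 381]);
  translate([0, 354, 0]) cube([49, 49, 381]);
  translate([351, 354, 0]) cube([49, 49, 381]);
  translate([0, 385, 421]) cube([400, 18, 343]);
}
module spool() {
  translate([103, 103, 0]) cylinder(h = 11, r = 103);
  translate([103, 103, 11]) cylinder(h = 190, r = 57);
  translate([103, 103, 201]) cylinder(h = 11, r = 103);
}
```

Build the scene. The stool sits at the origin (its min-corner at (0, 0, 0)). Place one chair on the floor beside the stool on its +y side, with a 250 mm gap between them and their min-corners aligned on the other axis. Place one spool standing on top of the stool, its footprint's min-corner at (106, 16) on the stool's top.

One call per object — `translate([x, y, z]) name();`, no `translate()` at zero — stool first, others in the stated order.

stool();
translate([0, 506, 0]) chair();
translate([106, 16, 431]) spool();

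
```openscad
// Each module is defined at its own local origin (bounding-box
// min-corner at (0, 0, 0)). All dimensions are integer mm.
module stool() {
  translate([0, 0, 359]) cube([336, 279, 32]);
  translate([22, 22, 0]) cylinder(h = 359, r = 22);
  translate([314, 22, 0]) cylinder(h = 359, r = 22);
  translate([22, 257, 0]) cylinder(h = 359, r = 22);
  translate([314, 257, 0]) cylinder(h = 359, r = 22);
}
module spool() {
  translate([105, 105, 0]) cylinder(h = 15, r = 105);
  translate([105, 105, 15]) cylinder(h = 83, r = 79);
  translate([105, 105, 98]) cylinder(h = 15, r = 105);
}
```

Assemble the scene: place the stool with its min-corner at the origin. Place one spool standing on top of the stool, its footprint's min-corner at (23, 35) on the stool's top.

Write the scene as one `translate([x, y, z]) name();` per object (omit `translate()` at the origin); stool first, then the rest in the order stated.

stool();
translate([23, 35, 391]) spool();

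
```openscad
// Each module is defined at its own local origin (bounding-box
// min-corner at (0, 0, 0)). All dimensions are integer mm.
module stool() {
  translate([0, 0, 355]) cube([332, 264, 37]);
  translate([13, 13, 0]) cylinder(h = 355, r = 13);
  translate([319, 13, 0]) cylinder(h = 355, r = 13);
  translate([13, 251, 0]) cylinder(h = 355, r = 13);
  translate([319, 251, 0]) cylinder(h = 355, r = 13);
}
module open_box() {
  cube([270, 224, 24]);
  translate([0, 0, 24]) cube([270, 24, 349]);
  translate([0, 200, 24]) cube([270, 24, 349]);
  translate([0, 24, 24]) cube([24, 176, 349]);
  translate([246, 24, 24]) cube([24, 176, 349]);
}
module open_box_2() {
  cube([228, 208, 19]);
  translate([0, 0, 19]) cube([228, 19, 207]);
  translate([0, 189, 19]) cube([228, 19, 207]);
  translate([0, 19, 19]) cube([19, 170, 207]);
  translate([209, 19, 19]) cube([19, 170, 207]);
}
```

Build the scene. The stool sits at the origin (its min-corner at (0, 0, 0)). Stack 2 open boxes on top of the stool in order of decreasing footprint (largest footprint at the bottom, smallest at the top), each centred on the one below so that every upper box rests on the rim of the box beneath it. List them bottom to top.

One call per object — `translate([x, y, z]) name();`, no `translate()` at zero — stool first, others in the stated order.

stool();
translate([31, 20, 392]) open_box();
translate([52, 28, 765]) open_box_2();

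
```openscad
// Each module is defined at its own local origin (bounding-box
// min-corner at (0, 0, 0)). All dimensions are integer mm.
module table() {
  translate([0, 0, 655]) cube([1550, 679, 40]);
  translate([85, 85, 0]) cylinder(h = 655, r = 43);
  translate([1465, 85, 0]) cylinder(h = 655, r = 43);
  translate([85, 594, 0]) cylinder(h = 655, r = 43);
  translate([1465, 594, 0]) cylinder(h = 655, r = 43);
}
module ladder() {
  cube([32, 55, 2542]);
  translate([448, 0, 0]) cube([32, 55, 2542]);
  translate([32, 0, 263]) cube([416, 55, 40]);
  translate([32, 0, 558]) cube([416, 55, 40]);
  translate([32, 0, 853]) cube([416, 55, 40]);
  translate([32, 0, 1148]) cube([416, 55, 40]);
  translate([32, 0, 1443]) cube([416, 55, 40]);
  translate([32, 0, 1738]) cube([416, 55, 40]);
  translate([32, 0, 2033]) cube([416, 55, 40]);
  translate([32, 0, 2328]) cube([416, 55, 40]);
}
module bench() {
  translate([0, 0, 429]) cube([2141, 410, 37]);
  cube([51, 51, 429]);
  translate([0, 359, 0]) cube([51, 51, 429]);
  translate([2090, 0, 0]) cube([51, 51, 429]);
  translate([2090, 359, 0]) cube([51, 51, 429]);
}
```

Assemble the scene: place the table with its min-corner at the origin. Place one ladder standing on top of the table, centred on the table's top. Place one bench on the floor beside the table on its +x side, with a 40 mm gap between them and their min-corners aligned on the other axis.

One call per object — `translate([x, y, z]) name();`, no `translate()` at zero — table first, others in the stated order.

table();
translate([535, 312, 695]) ladder();
translate([1590, 0, 0]) bench();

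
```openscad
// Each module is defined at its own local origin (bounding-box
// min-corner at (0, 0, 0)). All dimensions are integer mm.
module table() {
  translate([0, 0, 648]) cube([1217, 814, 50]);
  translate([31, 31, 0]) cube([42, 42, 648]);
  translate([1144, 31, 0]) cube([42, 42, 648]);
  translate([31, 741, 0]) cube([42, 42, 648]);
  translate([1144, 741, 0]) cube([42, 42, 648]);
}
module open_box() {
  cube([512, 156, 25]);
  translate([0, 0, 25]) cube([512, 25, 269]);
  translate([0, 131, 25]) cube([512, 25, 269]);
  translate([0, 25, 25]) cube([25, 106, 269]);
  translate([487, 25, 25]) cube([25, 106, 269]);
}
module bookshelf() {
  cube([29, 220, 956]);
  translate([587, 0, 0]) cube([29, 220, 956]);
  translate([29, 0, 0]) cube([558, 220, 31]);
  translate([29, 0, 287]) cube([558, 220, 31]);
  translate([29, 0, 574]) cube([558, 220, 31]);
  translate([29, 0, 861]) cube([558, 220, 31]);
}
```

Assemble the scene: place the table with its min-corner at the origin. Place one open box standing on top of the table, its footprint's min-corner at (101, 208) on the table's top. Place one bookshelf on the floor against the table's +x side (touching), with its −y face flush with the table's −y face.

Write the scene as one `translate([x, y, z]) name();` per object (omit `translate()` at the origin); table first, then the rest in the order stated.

table();
translate([101, 208, 698]) open_box();
translate([1217, 0, 0]) bookshelf();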